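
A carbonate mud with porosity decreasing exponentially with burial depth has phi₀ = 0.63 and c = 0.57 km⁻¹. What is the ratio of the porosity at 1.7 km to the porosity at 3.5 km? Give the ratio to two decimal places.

2.79

phi(z₁)/phi(z₂) = e^(−c·z₁)/e^(−c·z₂) = e^{c(z₂−z₁)}
= exp(0.57 × 1.8) = exp(1.026) = 2.7899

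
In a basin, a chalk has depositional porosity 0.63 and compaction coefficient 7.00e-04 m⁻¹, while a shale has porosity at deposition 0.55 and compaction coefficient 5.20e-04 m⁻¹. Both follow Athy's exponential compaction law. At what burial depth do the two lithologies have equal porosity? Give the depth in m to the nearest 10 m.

Working in km (1 km = 1000 m; k in km⁻¹ = k in m⁻¹ × 1000):
Set φ₀ₐ e^(−kₐZ) = φ₀ᵦ e^(−kᵦZ) ⇒ ln(φ₀ₐ/φ₀ᵦ) = (kₐ − kᵦ)·Z
Z = ln(0.63/0.55) / (0.7 − 0.52) = 0.1358 / 0.18 = 0.754 km

750 m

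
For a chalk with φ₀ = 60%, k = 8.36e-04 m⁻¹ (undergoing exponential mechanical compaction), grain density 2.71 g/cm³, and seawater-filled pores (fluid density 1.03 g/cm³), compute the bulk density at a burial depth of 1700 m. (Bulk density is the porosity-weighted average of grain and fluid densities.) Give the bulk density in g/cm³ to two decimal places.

Working in km (1 km = 1000 m; k in km⁻¹ = k in m⁻¹ × 1000):
Porosity at depth: φ = 0.6·exp(−0.836×1.7) = 0.6×0.2414 = 0.1449
Bulk density: ρ_b = (1−φ)ρ_g + φ·ρ_f = 0.8551×2.71 + 0.1449×1.03
       = 2.317 + 0.149 = 2.467 g/cm³

2.47 g/cm³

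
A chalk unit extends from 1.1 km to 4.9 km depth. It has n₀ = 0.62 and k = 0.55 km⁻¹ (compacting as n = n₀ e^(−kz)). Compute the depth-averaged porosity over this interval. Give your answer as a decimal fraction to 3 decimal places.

0.142

⟨n⟩ = (1/(z₂−z₁)) ∫ n₀ e^(−kz) dz = n₀·(e^(−k·z₁) − e^(−k·z₂)) / (k·(z₂−z₁))
e^(−0.55×1.1) = 0.5461; e^(−0.55×4.9) = 0.0675
⟨n⟩ = 0.62 × (0.5461 − 0.0675) / (0.55 × 3.8) = 0.62 × 0.2290 = 0.1420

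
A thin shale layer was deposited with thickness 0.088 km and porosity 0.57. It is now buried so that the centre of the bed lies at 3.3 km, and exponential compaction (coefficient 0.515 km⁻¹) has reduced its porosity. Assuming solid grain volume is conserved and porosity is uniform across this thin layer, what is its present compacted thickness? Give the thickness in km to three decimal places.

0.042 km

Porosity at 3.3 km: phi = 0.57·exp(−0.515×3.3) = 0.1042
Solid-volume conservation: h(1−phi) = h₀(1−phi₀) ⇒ h = h₀·(1−phi₀)/(1−phi)
h = 0.088 × (1 − 0.57)/(1 − 0.1042) = 0.088 × 0.4800 = 0.0422 km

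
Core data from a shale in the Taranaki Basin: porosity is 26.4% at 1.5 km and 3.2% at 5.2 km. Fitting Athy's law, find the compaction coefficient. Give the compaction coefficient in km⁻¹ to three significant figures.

Athy: n(Z) = n₀ e^(−cZ) ⇒ n₁/n₂ = e^{c(Z₂−Z₁)} ⇒ c = ln(n₁/n₂)/(Z₂−Z₁)
c = ln(0.264/0.032) / (5.2 − 1.5) = ln(8.25) / 3.7 = 2.1102 / 3.7 = 0.5703 km⁻¹

0.570 km⁻¹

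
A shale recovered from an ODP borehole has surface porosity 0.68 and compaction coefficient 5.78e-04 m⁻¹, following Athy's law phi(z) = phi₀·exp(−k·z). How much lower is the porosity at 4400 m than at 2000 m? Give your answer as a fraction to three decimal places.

0.161

Working in km (1 km = 1000 m; k in km⁻¹ = k in m⁻¹ × 1000):
phi(2) = 0.68·e^(−0.578×2) = 0.2140
phi(4.4) = 0.68·e^(−0.578×4.4) = 0.0535
Δphi = 0.2140 − 0.0535 = 0.1606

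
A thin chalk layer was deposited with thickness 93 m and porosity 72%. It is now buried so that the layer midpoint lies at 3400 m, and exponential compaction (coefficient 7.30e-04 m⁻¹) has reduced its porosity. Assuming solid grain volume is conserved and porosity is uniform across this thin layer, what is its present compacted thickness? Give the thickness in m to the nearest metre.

Working in km (1 km = 1000 m; β in km⁻¹ = β in m⁻¹ × 1000):
Porosity at 3.4 km: n = 0.72·exp(−0.73×3.4) = 0.0602
Solid-volume conservation: h(1−n) = h₀(1−n₀) ⇒ h = h₀·(1−n₀)/(1−n)
h = 0.093 × (1 − 0.72)/(1 − 0.0602) = 0.093 × 0.2979 = 0.0277 km

28 m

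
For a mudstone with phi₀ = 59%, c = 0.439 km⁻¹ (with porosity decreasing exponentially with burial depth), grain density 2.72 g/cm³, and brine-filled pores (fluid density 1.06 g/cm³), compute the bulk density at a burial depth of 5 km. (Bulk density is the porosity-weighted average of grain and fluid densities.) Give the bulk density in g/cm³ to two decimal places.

2.61 g/cm³

Porosity at depth: phi = 0.59·exp(−0.439×5) = 0.59×0.1114 = 0.0657
Bulk density: ρ_b = (1−phi)ρ_g + phi·ρ_f = 0.9343×2.72 + 0.0657×1.06
       = 2.541 + 0.070 = 2.611 g/cm³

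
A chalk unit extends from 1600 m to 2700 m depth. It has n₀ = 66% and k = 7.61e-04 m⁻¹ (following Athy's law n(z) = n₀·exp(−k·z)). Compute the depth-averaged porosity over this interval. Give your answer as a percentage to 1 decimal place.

13.2%

Working in km (1 km = 1000 m; k in km⁻¹ = k in m⁻¹ × 1000):
⟨n⟩ = (1/(z₂−z₁)) ∫ n₀ e^(−kz) dz = n₀·(e^(−k·z₁) − e^(−k·z₂)) / (k·(z₂−z₁))
e^(−0.761×1.6) = 0.2959; e^(−0.761×2.7) = 0.1281
⟨n⟩ = 0.66 × (0.2959 − 0.1281) / (0.761 × 1.1) = 0.66 × 0.2005 = 0.1323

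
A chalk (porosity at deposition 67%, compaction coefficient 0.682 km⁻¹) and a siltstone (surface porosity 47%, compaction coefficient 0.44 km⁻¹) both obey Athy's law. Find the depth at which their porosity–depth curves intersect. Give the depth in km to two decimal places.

Set n₀ₐ e^(−βₐd) = n₀ᵦ e^(−βᵦd) ⇒ ln(n₀ₐ/n₀ᵦ) = (βₐ − βᵦ)·d
d = ln(0.67/0.47) / (0.682 − 0.44) = 0.3545 / 0.242 = 1.465 km

1.47 km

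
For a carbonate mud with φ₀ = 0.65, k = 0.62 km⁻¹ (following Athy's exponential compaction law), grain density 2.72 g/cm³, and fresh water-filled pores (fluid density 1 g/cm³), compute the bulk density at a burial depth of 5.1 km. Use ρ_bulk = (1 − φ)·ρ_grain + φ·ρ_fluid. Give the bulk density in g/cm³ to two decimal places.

Porosity at depth: φ = 0.65·exp(−0.62×5.1) = 0.65×0.0423 = 0.0275
Bulk density: ρ_b = (1−φ)ρ_g + φ·ρ_f = 0.9725×2.72 + 0.0275×1
       = 2.645 + 0.028 = 2.673 g/cm³

2.67 g/cm³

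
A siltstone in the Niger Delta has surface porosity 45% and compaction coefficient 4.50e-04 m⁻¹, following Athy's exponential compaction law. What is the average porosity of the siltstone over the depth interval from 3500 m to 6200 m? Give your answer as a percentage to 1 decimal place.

Working in km (1 km = 1000 m; β in km⁻¹ = β in m⁻¹ × 1000):
⟨n⟩ = (1/(Z₂−Z₁)) ∫ n₀ e^(−βZ) dZ = n₀·(e^(−β·Z₁) − e^(−β·Z₂)) / (β·(Z₂−Z₁))
e^(−0.45×3.5) = 0.2070; e^(−0.45×6.2) = 0.0614
⟨n⟩ = 0.45 × (0.2070 − 0.0614) / (0.45 × 2.7) = 0.45 × 0.1198 = 0.0539

5.4%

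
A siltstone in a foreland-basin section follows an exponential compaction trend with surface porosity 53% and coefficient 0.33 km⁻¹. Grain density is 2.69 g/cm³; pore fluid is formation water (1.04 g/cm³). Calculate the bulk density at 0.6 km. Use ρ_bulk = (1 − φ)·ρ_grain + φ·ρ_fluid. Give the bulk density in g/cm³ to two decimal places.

Porosity at depth: phi = 0.53·exp(−0.33×0.6) = 0.53×0.8204 = 0.4348
Bulk density: ρ_b = (1−phi)ρ_g + phi·ρ_f = 0.5652×2.69 + 0.4348×1.04
       = 1.520 + 0.452 = 1.973 g/cm³

1.97 g/cm³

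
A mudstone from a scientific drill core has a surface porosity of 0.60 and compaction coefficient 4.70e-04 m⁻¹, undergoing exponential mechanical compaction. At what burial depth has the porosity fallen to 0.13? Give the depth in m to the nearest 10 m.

3250 m

Working in km (1 km = 1000 m; k in km⁻¹ = k in m⁻¹ × 1000):
Invert Athy's law: d = ln(phi₀/phi) / k
d = ln(0.6/0.13) / 0.47 = ln(4.615) / 0.47 = 1.5294 / 0.47 = 3.254 km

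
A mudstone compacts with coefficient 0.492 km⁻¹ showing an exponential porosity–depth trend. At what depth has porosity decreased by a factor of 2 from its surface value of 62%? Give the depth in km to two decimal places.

1.41 km

phi/phi₀ = 1/2 ⇒ exp(−β·z) = 1/2 ⇒ z = ln(2) / β
z = 0.6931 / 0.492 = 1.409 km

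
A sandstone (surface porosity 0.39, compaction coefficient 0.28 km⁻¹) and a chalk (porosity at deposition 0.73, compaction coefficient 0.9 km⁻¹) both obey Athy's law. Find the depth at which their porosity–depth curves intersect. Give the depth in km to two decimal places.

1.01 km

Set phi₀ₐ e^(−βₐd) = phi₀ᵦ e^(−βᵦd) ⇒ ln(phi₀ₐ/phi₀ᵦ) = (βₐ − βᵦ)·d
d = ln(0.39/0.73) / (0.28 − 0.9) = -0.6269 / -0.62 = 1.011 km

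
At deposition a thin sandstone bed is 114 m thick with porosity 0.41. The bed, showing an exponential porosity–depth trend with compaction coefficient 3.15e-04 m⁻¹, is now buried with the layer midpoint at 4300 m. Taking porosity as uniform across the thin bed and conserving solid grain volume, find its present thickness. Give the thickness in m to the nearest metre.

75 m

Working in km (1 km = 1000 m; k in km⁻¹ = k in m⁻¹ × 1000):
Porosity at 4.3 km: phi = 0.41·exp(−0.315×4.3) = 0.1058
Solid-volume conservation: h(1−phi) = h₀(1−phi₀) ⇒ h = h₀·(1−phi₀)/(1−phi)
h = 0.114 × (1 − 0.41)/(1 − 0.1058) = 0.114 × 0.6598 = 0.0752 km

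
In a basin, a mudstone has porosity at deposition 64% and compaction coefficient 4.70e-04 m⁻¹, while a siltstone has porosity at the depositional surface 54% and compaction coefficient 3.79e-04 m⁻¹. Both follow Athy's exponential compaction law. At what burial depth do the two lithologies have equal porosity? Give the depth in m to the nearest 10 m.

Working in km (1 km = 1000 m; k in km⁻¹ = k in m⁻¹ × 1000):
Set n₀ₐ e^(−kₐz) = n₀ᵦ e^(−kᵦz) ⇒ ln(n₀ₐ/n₀ᵦ) = (kₐ − kᵦ)·z
z = ln(0.64/0.54) / (0.47 − 0.379) = 0.1699 / 0.091 = 1.867 km

1870 m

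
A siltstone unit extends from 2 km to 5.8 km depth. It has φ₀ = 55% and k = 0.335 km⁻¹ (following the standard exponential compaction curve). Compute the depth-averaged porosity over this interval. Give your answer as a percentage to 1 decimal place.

⟨φ⟩ = (1/(Z₂−Z₁)) ∫ φ₀ e^(−kZ) dZ = φ₀·(e^(−k·Z₁) − e^(−k·Z₂)) / (k·(Z₂−Z₁))
e^(−0.335×2) = 0.5117; e^(−0.335×5.8) = 0.1433
⟨φ⟩ = 0.55 × (0.5117 − 0.1433) / (0.335 × 3.8) = 0.55 × 0.2894 = 0.1592

15.9%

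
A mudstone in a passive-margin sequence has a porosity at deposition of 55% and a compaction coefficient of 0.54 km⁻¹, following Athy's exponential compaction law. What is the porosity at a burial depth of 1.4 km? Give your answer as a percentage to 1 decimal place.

25.8%

φ = φ₀·exp(−c·Z) = 0.55 × exp(−0.54 × 1.4) = 0.55 × exp(−0.756)
  = 0.55 × 0.4695 = 0.2582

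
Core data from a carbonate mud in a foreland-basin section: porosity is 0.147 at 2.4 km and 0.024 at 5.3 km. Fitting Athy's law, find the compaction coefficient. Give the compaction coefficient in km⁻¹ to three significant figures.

Athy: phi(d) = phi₀ e^(−βd) ⇒ phi₁/phi₂ = e^{β(d₂−d₁)} ⇒ β = ln(phi₁/phi₂)/(d₂−d₁)
β = ln(0.147/0.024) / (5.3 − 2.4) = ln(6.125) / 2.9 = 1.8124 / 2.9 = 0.625 km⁻¹

0.625 km⁻¹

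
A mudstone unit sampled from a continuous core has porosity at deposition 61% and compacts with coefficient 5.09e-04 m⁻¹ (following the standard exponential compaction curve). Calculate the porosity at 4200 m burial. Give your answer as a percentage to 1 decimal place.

Working in km (1 km = 1000 m; β in km⁻¹ = β in m⁻¹ × 1000):
n = n₀·exp(−β·d) = 0.61 × exp(−0.509 × 4.2) = 0.61 × exp(−2.138)
  = 0.61 × 0.1179 = 0.0719

7.2%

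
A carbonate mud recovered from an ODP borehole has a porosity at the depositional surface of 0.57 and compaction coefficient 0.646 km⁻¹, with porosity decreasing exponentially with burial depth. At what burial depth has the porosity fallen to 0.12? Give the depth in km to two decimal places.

2.41 km

Invert Athy's law: z = ln(φ₀/φ) / k
z = ln(0.57/0.12) / 0.646 = ln(4.75) / 0.646 = 1.5581 / 0.646 = 2.412 km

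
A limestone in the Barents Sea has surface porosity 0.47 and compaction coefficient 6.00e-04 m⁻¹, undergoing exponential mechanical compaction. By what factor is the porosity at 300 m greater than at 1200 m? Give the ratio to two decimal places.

Working in km (1 km = 1000 m; c in km⁻¹ = c in m⁻¹ × 1000):
n(d₁)/n(d₂) = e^(−c·d₁)/e^(−c·d₂) = e^{c(d₂−d₁)}
= exp(0.6 × 0.9) = exp(0.54) = 1.7160

1.72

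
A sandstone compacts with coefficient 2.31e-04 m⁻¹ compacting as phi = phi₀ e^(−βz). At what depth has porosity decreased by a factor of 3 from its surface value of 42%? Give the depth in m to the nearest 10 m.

4760 m

Working in km (1 km = 1000 m; β in km⁻¹ = β in m⁻¹ × 1000):
phi/phi₀ = 1/3 ⇒ exp(−β·z) = 1/3 ⇒ z = ln(3) / β
z = 1.0986 / 0.231 = 4.756 km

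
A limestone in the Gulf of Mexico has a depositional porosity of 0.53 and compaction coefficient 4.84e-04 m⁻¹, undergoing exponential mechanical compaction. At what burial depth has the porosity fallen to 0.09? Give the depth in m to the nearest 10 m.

3660 m

Working in km (1 km = 1000 m; β in km⁻¹ = β in m⁻¹ × 1000):
Invert Athy's law: Z = ln(n₀/n) / β
Z = ln(0.53/0.09) / 0.484 = ln(5.889) / 0.484 = 1.7731 / 0.484 = 3.663 km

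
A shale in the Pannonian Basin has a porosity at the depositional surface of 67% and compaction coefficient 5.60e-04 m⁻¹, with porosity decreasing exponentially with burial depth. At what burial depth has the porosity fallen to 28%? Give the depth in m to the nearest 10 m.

1560 m

Working in km (1 km = 1000 m; β in km⁻¹ = β in m⁻¹ × 1000):
Invert Athy's law: d = ln(φ₀/φ) / β
d = ln(0.67/0.28) / 0.56 = ln(2.393) / 0.56 = 0.8725 / 0.56 = 1.558 km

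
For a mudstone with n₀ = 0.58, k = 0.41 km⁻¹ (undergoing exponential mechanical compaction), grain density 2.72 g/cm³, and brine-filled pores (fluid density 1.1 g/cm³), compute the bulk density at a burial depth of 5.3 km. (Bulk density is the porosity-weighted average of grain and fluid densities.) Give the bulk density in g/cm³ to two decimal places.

2.61 g/cm³

Porosity at depth: n = 0.58·exp(−0.41×5.3) = 0.58×0.1138 = 0.0660
Bulk density: ρ_b = (1−n)ρ_g + n·ρ_f = 0.9340×2.72 + 0.0660×1.1
       = 2.540 + 0.073 = 2.613 g/cm³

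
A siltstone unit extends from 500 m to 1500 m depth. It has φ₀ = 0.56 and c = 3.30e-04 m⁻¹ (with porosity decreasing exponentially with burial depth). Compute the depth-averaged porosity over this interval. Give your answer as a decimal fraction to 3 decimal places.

0.404

Working in km (1 km = 1000 m; c in km⁻¹ = c in m⁻¹ × 1000):
⟨φ⟩ = (1/(d₂−d₁)) ∫ φ₀ e^(−cd) dd = φ₀·(e^(−c·d₁) − e^(−c·d₂)) / (c·(d₂−d₁))
e^(−0.33×0.5) = 0.8479; e^(−0.33×1.5) = 0.6096
⟨φ⟩ = 0.56 × (0.8479 − 0.6096) / (0.33 × 1) = 0.56 × 0.7222 = 0.4044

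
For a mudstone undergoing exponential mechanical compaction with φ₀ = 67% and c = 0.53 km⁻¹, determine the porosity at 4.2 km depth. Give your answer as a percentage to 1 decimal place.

φ = φ₀·exp(−c·d) = 0.67 × exp(−0.53 × 4.2) = 0.67 × exp(−2.226)
  = 0.67 × 0.1080 = 0.0723

7.2%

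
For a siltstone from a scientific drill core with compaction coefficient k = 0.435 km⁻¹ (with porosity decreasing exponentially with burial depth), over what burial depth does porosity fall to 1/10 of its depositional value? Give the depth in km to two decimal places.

n/n₀ = 1/10 ⇒ exp(−k·d) = 1/10 ⇒ d = ln(10) / k
d = 2.3026 / 0.435 = 5.293 km

5.29 km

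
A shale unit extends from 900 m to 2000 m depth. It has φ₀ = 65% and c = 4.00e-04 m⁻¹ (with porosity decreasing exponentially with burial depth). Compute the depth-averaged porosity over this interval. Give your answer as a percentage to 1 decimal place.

36.7%

Working in km (1 km = 1000 m; c in km⁻¹ = c in m⁻¹ × 1000):
⟨φ⟩ = (1/(d₂−d₁)) ∫ φ₀ e^(−cd) dd = φ₀·(e^(−c·d₁) − e^(−c·d₂)) / (c·(d₂−d₁))
e^(−0.4×0.9) = 0.6977; e^(−0.4×2) = 0.4493
⟨φ⟩ = 0.65 × (0.6977 − 0.4493) / (0.4 × 1.1) = 0.65 × 0.5644 = 0.3669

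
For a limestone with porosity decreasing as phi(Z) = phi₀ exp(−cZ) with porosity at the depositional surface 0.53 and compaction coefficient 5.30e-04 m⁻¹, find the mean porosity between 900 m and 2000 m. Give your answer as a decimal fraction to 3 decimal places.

Working in km (1 km = 1000 m; c in km⁻¹ = c in m⁻¹ × 1000):
⟨phi⟩ = (1/(Z₂−Z₁)) ∫ phi₀ e^(−cZ) dZ = phi₀·(e^(−c·Z₁) − e^(−c·Z₂)) / (c·(Z₂−Z₁))
e^(−0.53×0.9) = 0.6206; e^(−0.53×2) = 0.3465
⟨phi⟩ = 0.53 × (0.6206 − 0.3465) / (0.53 × 1.1) = 0.53 × 0.4703 = 0.2493

0.249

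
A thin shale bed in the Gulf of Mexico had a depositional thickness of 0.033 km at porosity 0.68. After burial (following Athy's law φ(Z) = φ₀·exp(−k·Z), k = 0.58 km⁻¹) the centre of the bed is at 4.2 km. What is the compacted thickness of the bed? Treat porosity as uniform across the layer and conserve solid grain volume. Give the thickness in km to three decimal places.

0.011 km

Porosity at 4.2 km: φ = 0.68·exp(−0.58×4.2) = 0.0595
Solid-volume conservation: h(1−φ) = h₀(1−φ₀) ⇒ h = h₀·(1−φ₀)/(1−φ)
h = 0.033 × (1 − 0.68)/(1 − 0.0595) = 0.033 × 0.3402 = 0.0112 km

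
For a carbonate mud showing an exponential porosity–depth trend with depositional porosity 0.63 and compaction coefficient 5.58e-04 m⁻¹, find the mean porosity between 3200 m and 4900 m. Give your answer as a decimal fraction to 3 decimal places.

Working in km (1 km = 1000 m; β in km⁻¹ = β in m⁻¹ × 1000):
⟨n⟩ = (1/(Z₂−Z₁)) ∫ n₀ e^(−βZ) dZ = n₀·(e^(−β·Z₁) − e^(−β·Z₂)) / (β·(Z₂−Z₁))
e^(−0.558×3.2) = 0.1677; e^(−0.558×4.9) = 0.0649
⟨n⟩ = 0.63 × (0.1677 − 0.0649) / (0.558 × 1.7) = 0.63 × 0.1083 = 0.0682

0.068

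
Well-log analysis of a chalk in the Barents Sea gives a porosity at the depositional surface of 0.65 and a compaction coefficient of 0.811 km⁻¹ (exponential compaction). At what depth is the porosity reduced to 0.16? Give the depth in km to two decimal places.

1.73 km

Invert Athy's law: d = ln(φ₀/φ) / β
d = ln(0.65/0.16) / 0.811 = ln(4.062) / 0.811 = 1.4018 / 0.811 = 1.728 km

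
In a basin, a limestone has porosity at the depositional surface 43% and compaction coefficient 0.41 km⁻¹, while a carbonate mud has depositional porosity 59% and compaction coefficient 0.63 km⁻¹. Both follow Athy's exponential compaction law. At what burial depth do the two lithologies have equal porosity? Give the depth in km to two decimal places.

1.44 km

Set phi₀ₐ e^(−βₐZ) = phi₀ᵦ e^(−βᵦZ) ⇒ ln(phi₀ₐ/phi₀ᵦ) = (βₐ − βᵦ)·Z
Z = ln(0.43/0.59) / (0.41 − 0.63) = -0.3163 / -0.22 = 1.438 km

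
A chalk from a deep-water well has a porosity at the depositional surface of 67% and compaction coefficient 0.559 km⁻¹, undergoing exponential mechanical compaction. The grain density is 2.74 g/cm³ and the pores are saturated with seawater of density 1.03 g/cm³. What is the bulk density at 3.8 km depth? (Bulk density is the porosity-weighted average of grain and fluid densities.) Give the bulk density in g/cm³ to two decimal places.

2.60 g/cm³

Porosity at depth: n = 0.67·exp(−0.559×3.8) = 0.67×0.1195 = 0.0801
Bulk density: ρ_b = (1−n)ρ_g + n·ρ_f = 0.9199×2.74 + 0.0801×1.03
       = 2.521 + 0.082 = 2.603 g/cm³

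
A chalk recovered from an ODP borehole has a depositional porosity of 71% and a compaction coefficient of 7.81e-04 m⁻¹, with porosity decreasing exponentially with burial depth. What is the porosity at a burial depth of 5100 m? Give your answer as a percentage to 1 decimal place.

1.3%

Working in km (1 km = 1000 m; c in km⁻¹ = c in m⁻¹ × 1000):
φ = φ₀·exp(−c·z) = 0.71 × exp(−0.781 × 5.1) = 0.71 × exp(−3.983)
  = 0.71 × 0.0186 = 0.0132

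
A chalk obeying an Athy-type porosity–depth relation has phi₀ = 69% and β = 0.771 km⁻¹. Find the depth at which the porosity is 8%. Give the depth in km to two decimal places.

Invert Athy's law: Z = ln(phi₀/phi) / β
Z = ln(0.69/0.08) / 0.771 = ln(8.625) / 0.771 = 2.1547 / 0.771 = 2.795 km

2.79 km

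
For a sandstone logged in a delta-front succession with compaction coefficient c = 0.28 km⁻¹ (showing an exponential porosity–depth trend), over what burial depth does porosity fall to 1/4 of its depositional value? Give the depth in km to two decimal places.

φ/φ₀ = 1/4 ⇒ exp(−c·Z) = 1/4 ⇒ Z = ln(4) / c
Z = 1.3863 / 0.28 = 4.951 km

4.95 km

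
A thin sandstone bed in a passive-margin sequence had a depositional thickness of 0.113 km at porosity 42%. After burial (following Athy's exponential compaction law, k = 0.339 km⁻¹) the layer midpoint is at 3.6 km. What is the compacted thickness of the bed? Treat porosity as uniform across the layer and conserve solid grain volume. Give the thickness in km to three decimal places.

0.075 km

Porosity at 3.6 km: phi = 0.42·exp(−0.339×3.6) = 0.1239
Solid-volume conservation: h(1−phi) = h₀(1−phi₀) ⇒ h = h₀·(1−phi₀)/(1−phi)
h = 0.113 × (1 − 0.42)/(1 − 0.1239) = 0.113 × 0.6621 = 0.0748 km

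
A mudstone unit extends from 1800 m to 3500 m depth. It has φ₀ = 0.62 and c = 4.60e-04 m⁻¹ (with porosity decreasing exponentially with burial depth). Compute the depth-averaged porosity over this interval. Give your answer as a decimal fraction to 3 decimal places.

Working in km (1 km = 1000 m; c in km⁻¹ = c in m⁻¹ × 1000):
⟨φ⟩ = (1/(z₂−z₁)) ∫ φ₀ e^(−cz) dz = φ₀·(e^(−c·z₁) − e^(−c·z₂)) / (c·(z₂−z₁))
e^(−0.46×1.8) = 0.4369; e^(−0.46×3.5) = 0.1999
⟨φ⟩ = 0.62 × (0.4369 − 0.1999) / (0.46 × 1.7) = 0.62 × 0.3031 = 0.1879

0.188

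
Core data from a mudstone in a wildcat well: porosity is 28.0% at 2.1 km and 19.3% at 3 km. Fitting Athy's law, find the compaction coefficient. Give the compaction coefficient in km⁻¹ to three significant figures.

Athy: phi(Z) = phi₀ e^(−cZ) ⇒ phi₁/phi₂ = e^{c(Z₂−Z₁)} ⇒ c = ln(phi₁/phi₂)/(Z₂−Z₁)
c = ln(0.28/0.193) / (3 − 2.1) = ln(1.451) / 0.9 = 0.3721 / 0.9 = 0.4134 km⁻¹

0.413 km⁻¹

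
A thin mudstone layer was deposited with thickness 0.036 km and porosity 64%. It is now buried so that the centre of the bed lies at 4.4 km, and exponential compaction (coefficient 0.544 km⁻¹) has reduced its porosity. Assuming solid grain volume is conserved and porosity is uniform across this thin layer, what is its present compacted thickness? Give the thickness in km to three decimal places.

0.014 km

Porosity at 4.4 km: φ = 0.64·exp(−0.544×4.4) = 0.0584
Solid-volume conservation: h(1−φ) = h₀(1−φ₀) ⇒ h = h₀·(1−φ₀)/(1−φ)
h = 0.036 × (1 − 0.64)/(1 − 0.0584) = 0.036 × 0.3823 = 0.0138 km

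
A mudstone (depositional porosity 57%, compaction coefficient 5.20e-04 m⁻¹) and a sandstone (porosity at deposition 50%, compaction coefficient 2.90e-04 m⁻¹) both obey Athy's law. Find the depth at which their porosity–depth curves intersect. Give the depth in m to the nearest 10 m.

570 m

Working in km (1 km = 1000 m; k in km⁻¹ = k in m⁻¹ × 1000):
Set n₀ₐ e^(−kₐZ) = n₀ᵦ e^(−kᵦZ) ⇒ ln(n₀ₐ/n₀ᵦ) = (kₐ − kᵦ)·Z
Z = ln(0.57/0.5) / (0.52 − 0.29) = 0.1310 / 0.23 = 0.570 km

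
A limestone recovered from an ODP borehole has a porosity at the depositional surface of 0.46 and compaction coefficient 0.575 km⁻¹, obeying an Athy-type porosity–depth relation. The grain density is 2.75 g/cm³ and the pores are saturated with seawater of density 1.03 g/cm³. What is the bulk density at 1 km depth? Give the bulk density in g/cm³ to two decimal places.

2.30 g/cm³

Porosity at depth: n = 0.46·exp(−0.575×1) = 0.46×0.5627 = 0.2588
Bulk density: ρ_b = (1−n)ρ_g + n·ρ_f = 0.7412×2.75 + 0.2588×1.03
       = 2.038 + 0.267 = 2.305 g/cm³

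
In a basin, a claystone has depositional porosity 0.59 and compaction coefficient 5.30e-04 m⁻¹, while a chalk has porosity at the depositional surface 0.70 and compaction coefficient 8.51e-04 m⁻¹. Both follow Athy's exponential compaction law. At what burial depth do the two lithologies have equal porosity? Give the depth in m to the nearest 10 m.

530 m

Working in km (1 km = 1000 m; β in km⁻¹ = β in m⁻¹ × 1000):
Set φ₀ₐ e^(−βₐz) = φ₀ᵦ e^(−βᵦz) ⇒ ln(φ₀ₐ/φ₀ᵦ) = (βₐ − βᵦ)·z
z = ln(0.59/0.7) / (0.53 − 0.851) = -0.1710 / -0.321 = 0.533 km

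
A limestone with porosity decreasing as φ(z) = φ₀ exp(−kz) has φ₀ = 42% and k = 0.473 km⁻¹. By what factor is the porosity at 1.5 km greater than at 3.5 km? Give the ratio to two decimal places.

φ(z₁)/φ(z₂) = e^(−k·z₁)/e^(−k·z₂) = e^{k(z₂−z₁)}
= exp(0.473 × 2) = exp(0.946) = 2.5754

2.58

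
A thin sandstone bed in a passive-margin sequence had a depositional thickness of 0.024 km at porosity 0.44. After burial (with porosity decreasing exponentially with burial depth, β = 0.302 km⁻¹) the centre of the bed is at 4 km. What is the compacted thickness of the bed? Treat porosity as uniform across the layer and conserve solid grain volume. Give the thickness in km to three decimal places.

Porosity at 4 km: φ = 0.44·exp(−0.302×4) = 0.1315
Solid-volume conservation: h(1−φ) = h₀(1−φ₀) ⇒ h = h₀·(1−φ₀)/(1−φ)
h = 0.024 × (1 − 0.44)/(1 − 0.1315) = 0.024 × 0.6448 = 0.0155 km

0.015 km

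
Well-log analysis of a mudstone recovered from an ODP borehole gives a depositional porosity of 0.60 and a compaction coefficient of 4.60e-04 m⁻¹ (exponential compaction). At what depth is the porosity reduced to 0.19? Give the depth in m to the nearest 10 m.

2500 m

Working in km (1 km = 1000 m; β in km⁻¹ = β in m⁻¹ × 1000):
Invert Athy's law: d = ln(n₀/n) / β
d = ln(0.6/0.19) / 0.46 = ln(3.158) / 0.46 = 1.1499 / 0.46 = 2.500 km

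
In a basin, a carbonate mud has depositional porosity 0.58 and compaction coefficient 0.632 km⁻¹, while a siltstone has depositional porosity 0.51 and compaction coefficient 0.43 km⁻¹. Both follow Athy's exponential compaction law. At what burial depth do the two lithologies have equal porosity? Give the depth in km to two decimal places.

Set phi₀ₐ e^(−cₐZ) = phi₀ᵦ e^(−cᵦZ) ⇒ ln(phi₀ₐ/phi₀ᵦ) = (cₐ − cᵦ)·Z
Z = ln(0.58/0.51) / (0.632 − 0.43) = 0.1286 / 0.202 = 0.637 km

0.64 km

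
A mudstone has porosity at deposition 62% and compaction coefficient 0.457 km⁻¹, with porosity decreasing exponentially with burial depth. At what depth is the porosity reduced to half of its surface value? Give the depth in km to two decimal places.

1.52 km

φ/φ₀ = 1/2 ⇒ exp(−c·z) = 1/2 ⇒ z = ln(2) / c
z = 0.6931 / 0.457 = 1.517 km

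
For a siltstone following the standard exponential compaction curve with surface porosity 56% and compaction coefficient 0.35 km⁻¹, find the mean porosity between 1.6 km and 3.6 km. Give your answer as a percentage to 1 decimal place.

23.0%

⟨φ⟩ = (1/(d₂−d₁)) ∫ φ₀ e^(−βd) dd = φ₀·(e^(−β·d₁) − e^(−β·d₂)) / (β·(d₂−d₁))
e^(−0.35×1.6) = 0.5712; e^(−0.35×3.6) = 0.2837
⟨φ⟩ = 0.56 × (0.5712 − 0.2837) / (0.35 × 2) = 0.56 × 0.4108 = 0.2300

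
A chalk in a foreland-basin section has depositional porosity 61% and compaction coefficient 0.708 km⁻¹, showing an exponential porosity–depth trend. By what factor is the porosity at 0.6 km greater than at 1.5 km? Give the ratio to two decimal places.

1.89

φ(Z₁)/φ(Z₂) = e^(−k·Z₁)/e^(−k·Z₂) = e^{k(Z₂−Z₁)}
= exp(0.708 × 0.9) = exp(0.6372) = 1.8912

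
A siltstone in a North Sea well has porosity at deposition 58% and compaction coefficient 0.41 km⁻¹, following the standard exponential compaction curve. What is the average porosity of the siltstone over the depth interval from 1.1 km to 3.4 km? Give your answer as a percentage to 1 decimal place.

⟨φ⟩ = (1/(d₂−d₁)) ∫ φ₀ e^(−kd) dd = φ₀·(e^(−k·d₁) − e^(−k·d₂)) / (k·(d₂−d₁))
e^(−0.41×1.1) = 0.6370; e^(−0.41×3.4) = 0.2481
⟨φ⟩ = 0.58 × (0.6370 − 0.2481) / (0.41 × 2.3) = 0.58 × 0.4124 = 0.2392

23.9%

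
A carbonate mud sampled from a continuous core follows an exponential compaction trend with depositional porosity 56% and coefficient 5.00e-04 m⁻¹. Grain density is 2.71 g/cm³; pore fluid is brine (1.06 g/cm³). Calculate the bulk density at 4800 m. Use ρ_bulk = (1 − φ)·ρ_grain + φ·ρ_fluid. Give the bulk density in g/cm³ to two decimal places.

Working in km (1 km = 1000 m; β in km⁻¹ = β in m⁻¹ × 1000):
Porosity at depth: n = 0.56·exp(−0.5×4.8) = 0.56×0.0907 = 0.0508
Bulk density: ρ_b = (1−n)ρ_g + n·ρ_f = 0.9492×2.71 + 0.0508×1.06
       = 2.572 + 0.054 = 2.626 g/cm³

2.63 g/cm³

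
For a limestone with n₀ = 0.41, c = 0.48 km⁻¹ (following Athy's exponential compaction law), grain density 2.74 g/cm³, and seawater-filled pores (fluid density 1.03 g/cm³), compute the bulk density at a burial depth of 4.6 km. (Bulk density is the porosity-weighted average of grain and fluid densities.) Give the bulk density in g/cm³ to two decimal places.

2.66 g/cm³

Porosity at depth: n = 0.41·exp(−0.48×4.6) = 0.41×0.1099 = 0.0451
Bulk density: ρ_b = (1−n)ρ_g + n·ρ_f = 0.9549×2.74 + 0.0451×1.03
       = 2.617 + 0.046 = 2.663 g/cm³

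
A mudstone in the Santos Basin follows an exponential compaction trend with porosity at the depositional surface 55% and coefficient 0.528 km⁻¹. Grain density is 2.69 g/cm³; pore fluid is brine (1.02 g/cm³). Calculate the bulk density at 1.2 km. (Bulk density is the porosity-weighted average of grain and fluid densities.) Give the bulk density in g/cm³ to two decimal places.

Porosity at depth: n = 0.55·exp(−0.528×1.2) = 0.55×0.5307 = 0.2919
Bulk density: ρ_b = (1−n)ρ_g + n·ρ_f = 0.7081×2.69 + 0.2919×1.02
       = 1.905 + 0.298 = 2.203 g/cm³

2.20 g/cm³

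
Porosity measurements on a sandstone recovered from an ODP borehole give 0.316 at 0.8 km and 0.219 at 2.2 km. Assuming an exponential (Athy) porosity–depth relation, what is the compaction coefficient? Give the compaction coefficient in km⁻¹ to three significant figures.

Athy: n(z) = n₀ e^(−kz) ⇒ n₁/n₂ = e^{k(z₂−z₁)} ⇒ k = ln(n₁/n₂)/(z₂−z₁)
k = ln(0.316/0.219) / (2.2 − 0.8) = ln(1.443) / 1.4 = 0.3667 / 1.4 = 0.2619 km⁻¹

0.262 km⁻¹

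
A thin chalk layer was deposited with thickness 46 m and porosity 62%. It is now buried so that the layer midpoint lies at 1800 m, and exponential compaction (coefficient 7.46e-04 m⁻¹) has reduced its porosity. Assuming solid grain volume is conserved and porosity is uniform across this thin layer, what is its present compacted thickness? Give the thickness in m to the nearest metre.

Working in km (1 km = 1000 m; β in km⁻¹ = β in m⁻¹ × 1000):
Porosity at 1.8 km: n = 0.62·exp(−0.746×1.8) = 0.1619
Solid-volume conservation: h(1−n) = h₀(1−n₀) ⇒ h = h₀·(1−n₀)/(1−n)
h = 0.046 × (1 − 0.62)/(1 − 0.1619) = 0.046 × 0.4534 = 0.0209 km

21 m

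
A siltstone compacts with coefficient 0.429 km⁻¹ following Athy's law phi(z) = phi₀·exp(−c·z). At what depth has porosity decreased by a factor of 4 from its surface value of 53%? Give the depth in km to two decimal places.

3.23 km

phi/phi₀ = 1/4 ⇒ exp(−c·z) = 1/4 ⇒ z = ln(4) / c
z = 1.3863 / 0.429 = 3.231 km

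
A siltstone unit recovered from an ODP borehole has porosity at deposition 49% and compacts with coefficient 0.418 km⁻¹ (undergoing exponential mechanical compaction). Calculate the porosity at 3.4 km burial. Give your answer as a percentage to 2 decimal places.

φ = φ₀·exp(−β·d) = 0.49 × exp(−0.418 × 3.4) = 0.49 × exp(−1.421)
  = 0.49 × 0.2414 = 0.1183

11.83%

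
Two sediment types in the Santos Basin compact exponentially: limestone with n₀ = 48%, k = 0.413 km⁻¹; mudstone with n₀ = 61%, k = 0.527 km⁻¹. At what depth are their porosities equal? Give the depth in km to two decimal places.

Set n₀ₐ e^(−kₐd) = n₀ᵦ e^(−kᵦd) ⇒ ln(n₀ₐ/n₀ᵦ) = (kₐ − kᵦ)·d
d = ln(0.48/0.61) / (0.413 − 0.527) = -0.2397 / -0.114 = 2.102 km

2.10 km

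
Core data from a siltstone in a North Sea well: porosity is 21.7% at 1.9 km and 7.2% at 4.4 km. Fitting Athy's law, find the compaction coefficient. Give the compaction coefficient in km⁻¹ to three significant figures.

Athy: phi(d) = phi₀ e^(−cd) ⇒ phi₁/phi₂ = e^{c(d₂−d₁)} ⇒ c = ln(phi₁/phi₂)/(d₂−d₁)
c = ln(0.217/0.072) / (4.4 − 1.9) = ln(3.014) / 2.5 = 1.1032 / 2.5 = 0.4413 km⁻¹

0.441 km⁻¹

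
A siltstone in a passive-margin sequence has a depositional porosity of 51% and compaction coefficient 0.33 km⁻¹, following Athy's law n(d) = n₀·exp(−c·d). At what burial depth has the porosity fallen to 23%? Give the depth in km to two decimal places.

Invert Athy's law: d = ln(n₀/n) / c
d = ln(0.51/0.23) / 0.33 = ln(2.217) / 0.33 = 0.7963 / 0.33 = 2.413 km

2.41 km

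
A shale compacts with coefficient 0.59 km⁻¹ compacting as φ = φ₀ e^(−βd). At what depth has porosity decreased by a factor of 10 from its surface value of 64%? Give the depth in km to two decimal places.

3.90 km

φ/φ₀ = 1/10 ⇒ exp(−β·d) = 1/10 ⇒ d = ln(10) / β
d = 2.3026 / 0.59 = 3.903 km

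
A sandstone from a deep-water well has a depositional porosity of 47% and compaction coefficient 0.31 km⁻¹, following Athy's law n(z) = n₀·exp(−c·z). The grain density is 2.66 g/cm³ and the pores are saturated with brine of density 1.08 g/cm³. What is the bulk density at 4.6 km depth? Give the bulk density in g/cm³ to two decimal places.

2.48 g/cm³

Porosity at depth: n = 0.47·exp(−0.31×4.6) = 0.47×0.2403 = 0.1129
Bulk density: ρ_b = (1−n)ρ_g + n·ρ_f = 0.8871×2.66 + 0.1129×1.08
       = 2.360 + 0.122 = 2.482 g/cm³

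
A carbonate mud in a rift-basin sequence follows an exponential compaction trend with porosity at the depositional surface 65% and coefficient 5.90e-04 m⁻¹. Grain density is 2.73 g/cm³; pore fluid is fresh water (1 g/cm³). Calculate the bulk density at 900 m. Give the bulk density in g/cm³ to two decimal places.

Working in km (1 km = 1000 m; β in km⁻¹ = β in m⁻¹ × 1000):
Porosity at depth: phi = 0.65·exp(−0.59×0.9) = 0.65×0.5880 = 0.3822
Bulk density: ρ_b = (1−phi)ρ_g + phi·ρ_f = 0.6178×2.73 + 0.3822×1
       = 1.687 + 0.382 = 2.069 g/cm³

2.07 g/cm³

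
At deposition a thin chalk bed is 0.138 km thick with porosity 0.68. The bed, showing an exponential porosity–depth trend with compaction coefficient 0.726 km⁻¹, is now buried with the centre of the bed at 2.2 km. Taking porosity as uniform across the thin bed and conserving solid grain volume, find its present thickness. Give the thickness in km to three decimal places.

Porosity at 2.2 km: φ = 0.68·exp(−0.726×2.2) = 0.1377
Solid-volume conservation: h(1−φ) = h₀(1−φ₀) ⇒ h = h₀·(1−φ₀)/(1−φ)
h = 0.138 × (1 − 0.68)/(1 − 0.1377) = 0.138 × 0.3711 = 0.0512 km

0.051 km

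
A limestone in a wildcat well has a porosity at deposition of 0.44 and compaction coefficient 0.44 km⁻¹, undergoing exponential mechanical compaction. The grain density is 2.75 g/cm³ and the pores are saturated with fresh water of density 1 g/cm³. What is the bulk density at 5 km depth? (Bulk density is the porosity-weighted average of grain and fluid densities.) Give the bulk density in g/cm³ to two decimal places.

2.66 g/cm³

Porosity at depth: φ = 0.44·exp(−0.44×5) = 0.44×0.1108 = 0.0488
Bulk density: ρ_b = (1−φ)ρ_g + φ·ρ_f = 0.9512×2.75 + 0.0488×1
       = 2.616 + 0.049 = 2.665 g/cm³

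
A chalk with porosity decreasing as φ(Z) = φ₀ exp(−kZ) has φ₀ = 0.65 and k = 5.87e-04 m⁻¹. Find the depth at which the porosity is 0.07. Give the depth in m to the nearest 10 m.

3800 m

Working in km (1 km = 1000 m; k in km⁻¹ = k in m⁻¹ × 1000):
Invert Athy's law: Z = ln(φ₀/φ) / k
Z = ln(0.65/0.07) / 0.587 = ln(9.286) / 0.587 = 2.2285 / 0.587 = 3.796 km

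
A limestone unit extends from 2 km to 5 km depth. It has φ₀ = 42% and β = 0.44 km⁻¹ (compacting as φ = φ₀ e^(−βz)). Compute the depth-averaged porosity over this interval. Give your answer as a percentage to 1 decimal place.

9.7%

⟨φ⟩ = (1/(z₂−z₁)) ∫ φ₀ e^(−βz) dz = φ₀·(e^(−β·z₁) − e^(−β·z₂)) / (β·(z₂−z₁))
e^(−0.44×2) = 0.4148; e^(−0.44×5) = 0.1108
⟨φ⟩ = 0.42 × (0.4148 − 0.1108) / (0.44 × 3) = 0.42 × 0.2303 = 0.0967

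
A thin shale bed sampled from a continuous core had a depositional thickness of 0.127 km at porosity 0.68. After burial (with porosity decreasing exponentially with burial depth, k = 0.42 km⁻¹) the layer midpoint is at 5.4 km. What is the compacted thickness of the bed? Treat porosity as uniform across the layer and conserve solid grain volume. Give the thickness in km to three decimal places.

Porosity at 5.4 km: phi = 0.68·exp(−0.42×5.4) = 0.0704
Solid-volume conservation: h(1−phi) = h₀(1−phi₀) ⇒ h = h₀·(1−phi₀)/(1−phi)
h = 0.127 × (1 − 0.68)/(1 − 0.0704) = 0.127 × 0.3442 = 0.0437 km

0.044 km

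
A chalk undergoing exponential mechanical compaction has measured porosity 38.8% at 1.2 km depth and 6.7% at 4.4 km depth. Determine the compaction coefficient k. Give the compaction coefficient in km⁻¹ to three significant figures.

Athy: phi(z) = phi₀ e^(−kz) ⇒ phi₁/phi₂ = e^{k(z₂−z₁)} ⇒ k = ln(phi₁/phi₂)/(z₂−z₁)
k = ln(0.388/0.067) / (4.4 − 1.2) = ln(5.791) / 3.2 = 1.7563 / 3.2 = 0.5488 km⁻¹

0.549 km⁻¹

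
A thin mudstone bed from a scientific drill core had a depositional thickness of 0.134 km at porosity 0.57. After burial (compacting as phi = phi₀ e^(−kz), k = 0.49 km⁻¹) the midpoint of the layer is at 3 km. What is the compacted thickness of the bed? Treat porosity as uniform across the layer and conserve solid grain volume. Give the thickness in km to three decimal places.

0.066 km

Porosity at 3 km: phi = 0.57·exp(−0.49×3) = 0.1311
Solid-volume conservation: h(1−phi) = h₀(1−phi₀) ⇒ h = h₀·(1−phi₀)/(1−phi)
h = 0.134 × (1 − 0.57)/(1 − 0.1311) = 0.134 × 0.4949 = 0.0663 km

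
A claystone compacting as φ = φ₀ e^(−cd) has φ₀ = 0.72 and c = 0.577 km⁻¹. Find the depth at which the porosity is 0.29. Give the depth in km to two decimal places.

1.58 km

Invert Athy's law: d = ln(φ₀/φ) / c
d = ln(0.72/0.29) / 0.577 = ln(2.483) / 0.577 = 0.9094 / 0.577 = 1.576 km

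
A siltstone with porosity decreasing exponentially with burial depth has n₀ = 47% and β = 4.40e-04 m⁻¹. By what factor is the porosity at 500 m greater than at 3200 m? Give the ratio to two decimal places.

Working in km (1 km = 1000 m; β in km⁻¹ = β in m⁻¹ × 1000):
n(Z₁)/n(Z₂) = e^(−β·Z₁)/e^(−β·Z₂) = e^{β(Z₂−Z₁)}
= exp(0.44 × 2.7) = exp(1.188) = 3.2805

3.28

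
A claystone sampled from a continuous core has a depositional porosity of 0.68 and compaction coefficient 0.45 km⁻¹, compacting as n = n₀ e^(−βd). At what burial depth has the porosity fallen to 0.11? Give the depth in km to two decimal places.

4.05 km

Invert Athy's law: d = ln(n₀/n) / β
d = ln(0.68/0.11) / 0.45 = ln(6.182) / 0.45 = 1.8216 / 0.45 = 4.048 km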